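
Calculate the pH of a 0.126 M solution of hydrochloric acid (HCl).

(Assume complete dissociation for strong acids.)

[H⁺] = 0.126 M for strong acid. pH = -log[H⁺] = -log(0.126)

pH = 0.90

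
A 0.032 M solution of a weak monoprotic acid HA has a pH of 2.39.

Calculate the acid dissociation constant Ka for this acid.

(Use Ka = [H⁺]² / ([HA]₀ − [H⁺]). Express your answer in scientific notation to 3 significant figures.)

[H⁺] = 10^(−pH) = 10^(−2.39) = 4.074e-03 M. For HA ⇌ H⁺ + A⁻, Ka = [H⁺][A⁻]/[HA] = [H⁺]² / ([HA]₀ − [H⁺]) = (4.074e-03)² / (0.032 − 4.074e-03) = 5.94e-04.

K_a = 5.94e-04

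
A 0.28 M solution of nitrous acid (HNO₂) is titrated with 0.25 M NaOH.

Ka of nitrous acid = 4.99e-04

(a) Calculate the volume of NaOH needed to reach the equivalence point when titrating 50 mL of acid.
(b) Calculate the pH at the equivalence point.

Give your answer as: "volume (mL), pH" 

moles acid = 0.28 × 50/1000 = 0.014 mol; V_base = moles/0.25 × 1000 = 56.0 mL. At equivalence only the conjugate base is present: [A⁻] = 0.014/0.106 = 1.3208e-01 M. Kb = Kw/Ka = 2.00e-11; [OH⁻] = √(Kb × [A⁻]) = 1.6269e-06; pOH = 5.79; pH = 14 - pOH = 8.21.

V = 56.0 mL, pH = 8.21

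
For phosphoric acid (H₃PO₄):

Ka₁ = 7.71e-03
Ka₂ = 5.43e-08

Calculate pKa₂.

pKa₂ = -log(Ka₂) = -log(5.43e-08) = 7.27.

pK_{a2} = 7.27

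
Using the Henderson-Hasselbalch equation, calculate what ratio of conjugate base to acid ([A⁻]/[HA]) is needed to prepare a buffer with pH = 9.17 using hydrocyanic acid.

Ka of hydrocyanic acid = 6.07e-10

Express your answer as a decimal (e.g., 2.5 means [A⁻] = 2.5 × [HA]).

pKa = -log(6.07e-10) = 9.2168. pH = pKa + log([A⁻]/[HA]), so log([A⁻]/[HA]) = pH − pKa = 9.17 − 9.2168 = -0.0468. [A⁻]/[HA] = 10^(-0.0468) = 0.898

[A⁻]/[HA] = 0.898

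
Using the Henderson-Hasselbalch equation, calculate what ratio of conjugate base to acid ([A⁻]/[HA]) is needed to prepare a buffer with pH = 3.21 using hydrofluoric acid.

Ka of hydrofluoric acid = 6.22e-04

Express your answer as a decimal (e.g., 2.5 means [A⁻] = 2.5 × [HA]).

pKa = -log(6.22e-04) = 3.2062. pH = pKa + log([A⁻]/[HA]), so log([A⁻]/[HA]) = pH − pKa = 3.21 − 3.2062 = 0.0038. [A⁻]/[HA] = 10^(0.0038) = 1.01

[A⁻]/[HA] = 1.01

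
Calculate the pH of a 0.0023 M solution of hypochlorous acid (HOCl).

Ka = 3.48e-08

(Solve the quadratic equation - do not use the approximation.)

x² + Ka×x - Ka×C = 0. Using quadratic formula: [H⁺] = 8.9291e-06

pH = 5.05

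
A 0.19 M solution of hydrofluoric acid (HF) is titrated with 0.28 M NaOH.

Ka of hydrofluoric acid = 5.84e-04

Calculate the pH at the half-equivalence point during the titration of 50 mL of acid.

At half-equivalence [HA] = [A⁻], so Henderson-Hasselbalch gives pH = pKa = -log(5.84e-04) = 3.23.

pH = pKa = 3.23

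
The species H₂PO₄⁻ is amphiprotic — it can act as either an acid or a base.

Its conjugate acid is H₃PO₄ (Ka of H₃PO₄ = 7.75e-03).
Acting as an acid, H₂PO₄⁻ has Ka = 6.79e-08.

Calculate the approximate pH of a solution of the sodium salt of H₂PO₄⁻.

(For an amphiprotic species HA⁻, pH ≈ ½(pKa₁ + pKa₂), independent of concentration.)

pKa₁ = -log(7.75e-03) = 2.11; pKa₂ = -log(6.79e-08) = 7.17. For an amphiprotic species, pH ≈ ½(pKa₁ + pKa₂) = ½(2.11 + 7.17) = 4.64.

pH = 4.64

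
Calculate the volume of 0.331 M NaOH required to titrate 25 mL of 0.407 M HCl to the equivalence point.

At equivalence: moles acid = moles base. moles HCl = 0.407 × 25/1000 = 0.01017 mol. V_base = moles / 0.331 × 1000 = 30.7 mL.

V_{base} = 30.7 mL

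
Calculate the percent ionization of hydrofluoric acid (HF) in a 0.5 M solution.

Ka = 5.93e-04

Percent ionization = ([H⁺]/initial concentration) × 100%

Using Ka equilibrium: x² + Ka×x - Ka×C = 0. Solving: [H⁺] = 1.6925e-02. Percent = (1.6925e-02/0.5) × 100

Percent ionization = 3.39%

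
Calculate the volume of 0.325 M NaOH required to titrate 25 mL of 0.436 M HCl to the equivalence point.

At equivalence: moles acid = moles base. moles HCl = 0.436 × 25/1000 = 0.0109 mol. V_base = moles / 0.325 × 1000 = 33.5 mL.

V_{base} = 33.5 mL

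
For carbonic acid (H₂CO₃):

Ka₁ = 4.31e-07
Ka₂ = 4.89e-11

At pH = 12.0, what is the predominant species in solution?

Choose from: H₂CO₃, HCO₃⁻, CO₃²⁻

pKa₁ = 6.37, pKa₂ = 10.31. For a polyprotic acid the predominant species crosses at each pKa: below pKa_n the protonated form dominates, above it the deprotonated form does. At pH = 12.0, the predominant species is CO₃²⁻.

CO₃²⁻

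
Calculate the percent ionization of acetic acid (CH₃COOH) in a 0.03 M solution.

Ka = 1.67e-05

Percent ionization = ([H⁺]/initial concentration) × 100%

Using Ka equilibrium: x² + Ka×x - Ka×C = 0. Solving: [H⁺] = 6.9951e-04. Percent = (6.9951e-04/0.03) × 100

Percent ionization = 2.33%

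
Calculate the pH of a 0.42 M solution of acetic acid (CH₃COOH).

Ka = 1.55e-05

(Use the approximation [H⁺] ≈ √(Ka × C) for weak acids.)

[H⁺] = √(Ka × C) = √(1.55e-05 × 0.42) = 2.5515e-03. pH = -log(2.5515e-03)

pH = 2.59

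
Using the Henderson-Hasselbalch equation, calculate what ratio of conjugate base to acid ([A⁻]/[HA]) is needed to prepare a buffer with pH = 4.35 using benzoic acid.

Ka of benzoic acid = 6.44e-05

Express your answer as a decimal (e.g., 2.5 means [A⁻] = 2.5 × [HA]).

pKa = -log(6.44e-05) = 4.1911. pH = pKa + log([A⁻]/[HA]), so log([A⁻]/[HA]) = pH − pKa = 4.35 − 4.1911 = 0.1589. [A⁻]/[HA] = 10^(0.1589) = 1.44

[A⁻]/[HA] = 1.44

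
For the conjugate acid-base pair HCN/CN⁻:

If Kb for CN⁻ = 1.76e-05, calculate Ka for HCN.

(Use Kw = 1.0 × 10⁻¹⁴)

For a conjugate pair Ka × Kb = Kw, so Ka = Kw/Kb = 1.0 × 10⁻¹⁴ / 1.76e-05 = 5.68e-10.

K_a = 5.68e-10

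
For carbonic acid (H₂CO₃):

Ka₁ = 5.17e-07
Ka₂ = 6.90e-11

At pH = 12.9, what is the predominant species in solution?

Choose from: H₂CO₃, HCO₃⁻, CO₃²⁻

pKa₁ = 6.29, pKa₂ = 10.16. For a polyprotic acid the predominant species crosses at each pKa: below pKa_n the protonated form dominates, above it the deprotonated form does. At pH = 12.9, the predominant species is CO₃²⁻.

CO₃²⁻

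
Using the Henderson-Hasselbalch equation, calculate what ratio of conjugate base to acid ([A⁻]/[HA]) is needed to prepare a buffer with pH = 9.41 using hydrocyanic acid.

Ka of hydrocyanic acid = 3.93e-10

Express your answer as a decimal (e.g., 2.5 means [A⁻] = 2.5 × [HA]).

pKa = -log(3.93e-10) = 9.4056. pH = pKa + log([A⁻]/[HA]), so log([A⁻]/[HA]) = pH − pKa = 9.41 − 9.4056 = 0.0044. [A⁻]/[HA] = 10^(0.0044) = 1.01

[A⁻]/[HA] = 1.01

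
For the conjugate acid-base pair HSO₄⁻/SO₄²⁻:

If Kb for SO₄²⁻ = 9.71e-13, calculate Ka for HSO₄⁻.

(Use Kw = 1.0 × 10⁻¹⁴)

For a conjugate pair Ka × Kb = Kw, so Ka = Kw/Kb = 1.0 × 10⁻¹⁴ / 9.71e-13 = 1.03e-02.

K_a = 1.03e-02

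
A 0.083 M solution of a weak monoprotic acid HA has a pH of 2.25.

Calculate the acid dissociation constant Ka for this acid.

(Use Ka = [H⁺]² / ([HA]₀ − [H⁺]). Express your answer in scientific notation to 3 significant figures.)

[H⁺] = 10^(−pH) = 10^(−2.25) = 5.623e-03 M. For HA ⇌ H⁺ + A⁻, Ka = [H⁺][A⁻]/[HA] = [H⁺]² / ([HA]₀ − [H⁺]) = (5.623e-03)² / (0.083 − 5.623e-03) = 4.09e-04.

K_a = 4.09e-04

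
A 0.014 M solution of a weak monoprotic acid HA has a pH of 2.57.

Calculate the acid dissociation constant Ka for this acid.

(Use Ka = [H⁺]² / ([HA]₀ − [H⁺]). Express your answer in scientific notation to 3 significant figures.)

[H⁺] = 10^(−pH) = 10^(−2.57) = 2.692e-03 M. For HA ⇌ H⁺ + A⁻, Ka = [H⁺][A⁻]/[HA] = [H⁺]² / ([HA]₀ − [H⁺]) = (2.692e-03)² / (0.014 − 2.692e-03) = 6.41e-04.

K_a = 6.41e-04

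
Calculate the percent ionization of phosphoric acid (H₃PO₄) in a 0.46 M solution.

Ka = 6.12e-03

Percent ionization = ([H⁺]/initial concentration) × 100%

Using Ka equilibrium: x² + Ka×x - Ka×C = 0. Solving: [H⁺] = 5.0087e-02. Percent = (5.0087e-02/0.46) × 100

Percent ionization = 10.9%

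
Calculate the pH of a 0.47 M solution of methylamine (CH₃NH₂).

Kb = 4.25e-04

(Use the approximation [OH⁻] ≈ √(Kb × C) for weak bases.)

[OH⁻] = √(Kb × C) = √(4.25e-04 × 0.47) = 1.4133e-02. pOH = 1.85, pH = 14 - pOH

pH = 12.15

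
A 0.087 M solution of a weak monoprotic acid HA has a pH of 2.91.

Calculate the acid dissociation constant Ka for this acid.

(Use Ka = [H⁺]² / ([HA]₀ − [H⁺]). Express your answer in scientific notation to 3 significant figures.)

[H⁺] = 10^(−pH) = 10^(−2.91) = 1.230e-03 M. For HA ⇌ H⁺ + A⁻, Ka = [H⁺][A⁻]/[HA] = [H⁺]² / ([HA]₀ − [H⁺]) = (1.230e-03)² / (0.087 − 1.230e-03) = 1.76e-05.

K_a = 1.76e-05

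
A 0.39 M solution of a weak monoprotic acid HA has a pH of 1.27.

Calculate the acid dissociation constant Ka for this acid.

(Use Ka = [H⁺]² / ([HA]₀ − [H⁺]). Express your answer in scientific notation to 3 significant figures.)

[H⁺] = 10^(−pH) = 10^(−1.27) = 5.370e-02 M. For HA ⇌ H⁺ + A⁻, Ka = [H⁺][A⁻]/[HA] = [H⁺]² / ([HA]₀ − [H⁺]) = (5.370e-02)² / (0.39 − 5.370e-02) = 8.58e-03.

K_a = 8.58e-03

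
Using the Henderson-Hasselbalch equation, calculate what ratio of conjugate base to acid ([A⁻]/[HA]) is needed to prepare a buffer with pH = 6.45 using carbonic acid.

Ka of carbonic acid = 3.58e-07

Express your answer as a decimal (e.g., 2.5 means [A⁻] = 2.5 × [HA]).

pKa = -log(3.58e-07) = 6.4461. pH = pKa + log([A⁻]/[HA]), so log([A⁻]/[HA]) = pH − pKa = 6.45 − 6.4461 = 0.0039. [A⁻]/[HA] = 10^(0.0039) = 1.01

[A⁻]/[HA] = 1.01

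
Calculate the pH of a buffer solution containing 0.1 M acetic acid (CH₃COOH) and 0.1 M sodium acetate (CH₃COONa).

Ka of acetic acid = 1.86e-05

pKa = -log(1.86e-05) = 4.73. pH = pKa + log([A⁻]/[HA]) = 4.73 + log(0.1/0.1)

pH = 4.73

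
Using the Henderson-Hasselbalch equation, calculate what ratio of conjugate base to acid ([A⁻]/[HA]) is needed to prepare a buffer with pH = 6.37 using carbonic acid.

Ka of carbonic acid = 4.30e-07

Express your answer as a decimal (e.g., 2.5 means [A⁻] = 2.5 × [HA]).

pKa = -log(4.30e-07) = 6.3665. pH = pKa + log([A⁻]/[HA]), so log([A⁻]/[HA]) = pH − pKa = 6.37 − 6.3665 = 0.0035. [A⁻]/[HA] = 10^(0.0035) = 1.01

[A⁻]/[HA] = 1.01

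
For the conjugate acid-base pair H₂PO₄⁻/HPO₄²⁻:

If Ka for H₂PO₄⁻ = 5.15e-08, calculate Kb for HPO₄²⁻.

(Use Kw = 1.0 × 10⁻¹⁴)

For a conjugate pair Ka × Kb = Kw, so Kb = Kw/Ka = 1.0 × 10⁻¹⁴ / 5.15e-08 = 1.94e-07.

K_b = 1.94e-07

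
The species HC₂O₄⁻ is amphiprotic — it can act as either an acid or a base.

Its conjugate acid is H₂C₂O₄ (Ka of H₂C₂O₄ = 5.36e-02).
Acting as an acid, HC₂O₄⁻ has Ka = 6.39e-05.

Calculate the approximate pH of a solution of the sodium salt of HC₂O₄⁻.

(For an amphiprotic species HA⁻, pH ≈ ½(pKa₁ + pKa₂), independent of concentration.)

pKa₁ = -log(5.36e-02) = 1.27; pKa₂ = -log(6.39e-05) = 4.19. For an amphiprotic species, pH ≈ ½(pKa₁ + pKa₂) = ½(1.27 + 4.19) = 2.73.

pH = 2.73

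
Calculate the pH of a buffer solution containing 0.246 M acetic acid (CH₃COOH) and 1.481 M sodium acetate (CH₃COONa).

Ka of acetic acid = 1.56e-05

pKa = -log(1.56e-05) = 4.81. pH = pKa + log([A⁻]/[HA]) = 4.81 + log(1.481/0.246)

pH = 5.59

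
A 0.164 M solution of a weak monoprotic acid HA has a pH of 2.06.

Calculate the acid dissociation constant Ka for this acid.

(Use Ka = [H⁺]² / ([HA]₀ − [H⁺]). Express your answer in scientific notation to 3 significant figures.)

[H⁺] = 10^(−pH) = 10^(−2.06) = 8.710e-03 M. For HA ⇌ H⁺ + A⁻, Ka = [H⁺][A⁻]/[HA] = [H⁺]² / ([HA]₀ − [H⁺]) = (8.710e-03)² / (0.164 − 8.710e-03) = 4.88e-04.

K_a = 4.88e-04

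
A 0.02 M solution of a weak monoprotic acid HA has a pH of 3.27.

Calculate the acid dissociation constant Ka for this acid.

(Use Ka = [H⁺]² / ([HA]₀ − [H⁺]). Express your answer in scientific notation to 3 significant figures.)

[H⁺] = 10^(−pH) = 10^(−3.27) = 5.370e-04 M. For HA ⇌ H⁺ + A⁻, Ka = [H⁺][A⁻]/[HA] = [H⁺]² / ([HA]₀ − [H⁺]) = (5.370e-04)² / (0.02 − 5.370e-04) = 1.48e-05.

K_a = 1.48e-05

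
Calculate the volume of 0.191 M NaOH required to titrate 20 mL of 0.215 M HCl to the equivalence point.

At equivalence: moles acid = moles base. moles HCl = 0.215 × 20/1000 = 0.0043 mol. V_base = moles / 0.191 × 1000 = 22.5 mL.

V_{base} = 22.5 mL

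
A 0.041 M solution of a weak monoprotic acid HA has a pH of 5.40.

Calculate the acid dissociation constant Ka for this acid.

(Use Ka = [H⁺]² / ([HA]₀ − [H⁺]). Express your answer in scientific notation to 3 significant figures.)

[H⁺] = 10^(−pH) = 10^(−5.40) = 3.981e-06 M. For HA ⇌ H⁺ + A⁻, Ka = [H⁺][A⁻]/[HA] = [H⁺]² / ([HA]₀ − [H⁺]) = (3.981e-06)² / (0.041 − 3.981e-06) = 3.87e-10.

K_a = 3.87e-10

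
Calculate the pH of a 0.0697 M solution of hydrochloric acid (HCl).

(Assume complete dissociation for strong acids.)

[H⁺] = 0.0697 M for strong acid. pH = -log[H⁺] = -log(0.0697)

pH = 1.16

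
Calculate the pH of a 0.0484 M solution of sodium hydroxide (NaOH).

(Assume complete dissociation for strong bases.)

[OH⁻] = 0.0484 M for strong base. pOH = -log[OH⁻] = 1.32, pH = 14 - pOH

pH = 12.68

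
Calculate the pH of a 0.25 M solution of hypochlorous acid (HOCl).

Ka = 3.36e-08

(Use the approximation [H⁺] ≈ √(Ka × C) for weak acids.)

[H⁺] = √(Ka × C) = √(3.36e-08 × 0.25) = 9.1652e-05. pH = -log(9.1652e-05)

pH = 4.04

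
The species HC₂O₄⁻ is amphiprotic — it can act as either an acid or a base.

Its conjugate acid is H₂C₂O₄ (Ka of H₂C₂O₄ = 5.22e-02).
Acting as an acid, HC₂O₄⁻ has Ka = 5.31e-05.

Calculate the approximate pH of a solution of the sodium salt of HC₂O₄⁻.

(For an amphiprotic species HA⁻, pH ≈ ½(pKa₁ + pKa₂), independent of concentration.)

pKa₁ = -log(5.22e-02) = 1.28; pKa₂ = -log(5.31e-05) = 4.27. For an amphiprotic species, pH ≈ ½(pKa₁ + pKa₂) = ½(1.28 + 4.27) = 2.78.

pH = 2.78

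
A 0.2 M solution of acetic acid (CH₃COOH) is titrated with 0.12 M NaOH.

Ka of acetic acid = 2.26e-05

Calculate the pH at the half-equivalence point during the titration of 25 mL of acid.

At half-equivalence [HA] = [A⁻], so Henderson-Hasselbalch gives pH = pKa = -log(2.26e-05) = 4.65.

pH = pKa = 4.65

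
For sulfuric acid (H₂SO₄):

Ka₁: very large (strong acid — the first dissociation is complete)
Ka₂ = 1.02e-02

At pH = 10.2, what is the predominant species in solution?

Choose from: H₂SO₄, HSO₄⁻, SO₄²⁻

The first dissociation is complete, so H₂SO₄ itself is never the predominant species in water; pKa₂ = -log(1.02e-02) = 1.99. For a polyprotic acid the predominant species crosses at each pKa: below pKa_n the protonated form dominates, above it the deprotonated form does. At pH = 10.2, the predominant species is SO₄²⁻.

SO₄²⁻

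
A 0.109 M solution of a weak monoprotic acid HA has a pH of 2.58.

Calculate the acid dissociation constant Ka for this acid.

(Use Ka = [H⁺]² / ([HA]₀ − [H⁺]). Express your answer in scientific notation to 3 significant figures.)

[H⁺] = 10^(−pH) = 10^(−2.58) = 2.630e-03 M. For HA ⇌ H⁺ + A⁻, Ka = [H⁺][A⁻]/[HA] = [H⁺]² / ([HA]₀ − [H⁺]) = (2.630e-03)² / (0.109 − 2.630e-03) = 6.50e-05.

K_a = 6.50e-05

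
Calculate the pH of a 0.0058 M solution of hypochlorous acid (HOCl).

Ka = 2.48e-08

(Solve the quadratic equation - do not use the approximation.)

x² + Ka×x - Ka×C = 0. Using quadratic formula: [H⁺] = 1.1981e-05

pH = 4.92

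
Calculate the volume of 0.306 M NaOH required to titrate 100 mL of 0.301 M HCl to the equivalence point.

At equivalence: moles acid = moles base. moles HCl = 0.301 × 100/1000 = 0.0301 mol. V_base = moles / 0.306 × 1000 = 98.4 mL.

V_{base} = 98.4 mL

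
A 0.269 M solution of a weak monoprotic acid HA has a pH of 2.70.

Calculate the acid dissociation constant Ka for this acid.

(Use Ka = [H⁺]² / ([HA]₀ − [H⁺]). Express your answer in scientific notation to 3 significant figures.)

[H⁺] = 10^(−pH) = 10^(−2.70) = 1.995e-03 M. For HA ⇌ H⁺ + A⁻, Ka = [H⁺][A⁻]/[HA] = [H⁺]² / ([HA]₀ − [H⁺]) = (1.995e-03)² / (0.269 − 1.995e-03) = 1.49e-05.

K_a = 1.49e-05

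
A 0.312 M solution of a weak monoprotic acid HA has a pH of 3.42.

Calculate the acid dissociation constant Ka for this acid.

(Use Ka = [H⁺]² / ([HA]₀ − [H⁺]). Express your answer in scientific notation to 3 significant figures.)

[H⁺] = 10^(−pH) = 10^(−3.42) = 3.802e-04 M. For HA ⇌ H⁺ + A⁻, Ka = [H⁺][A⁻]/[HA] = [H⁺]² / ([HA]₀ − [H⁺]) = (3.802e-04)² / (0.312 − 3.802e-04) = 4.64e-07.

K_a = 4.64e-07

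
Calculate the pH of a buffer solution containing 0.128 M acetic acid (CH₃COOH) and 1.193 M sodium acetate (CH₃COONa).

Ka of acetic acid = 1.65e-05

pKa = -log(1.65e-05) = 4.78. pH = pKa + log([A⁻]/[HA]) = 4.78 + log(1.193/0.128)

pH = 5.75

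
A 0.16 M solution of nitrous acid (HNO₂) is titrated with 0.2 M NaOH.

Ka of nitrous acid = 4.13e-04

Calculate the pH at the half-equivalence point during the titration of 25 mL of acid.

At half-equivalence [HA] = [A⁻], so Henderson-Hasselbalch gives pH = pKa = -log(4.13e-04) = 3.38.

pH = pKa = 3.38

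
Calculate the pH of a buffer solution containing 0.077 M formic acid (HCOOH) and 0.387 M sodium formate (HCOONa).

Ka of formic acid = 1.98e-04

pKa = -log(1.98e-04) = 3.70. pH = pKa + log([A⁻]/[HA]) = 3.70 + log(0.387/0.077)

pH = 4.40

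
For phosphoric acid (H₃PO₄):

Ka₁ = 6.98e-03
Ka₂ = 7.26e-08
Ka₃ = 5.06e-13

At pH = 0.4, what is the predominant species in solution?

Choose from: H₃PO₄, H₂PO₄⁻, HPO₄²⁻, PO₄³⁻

pKa₁ = 2.16, pKa₂ = 7.14, pKa₃ = 12.30. For a polyprotic acid the predominant species crosses at each pKa: below pKa_n the protonated form dominates, above it the deprotonated form does. At pH = 0.4, the predominant species is H₃PO₄.

H₃PO₄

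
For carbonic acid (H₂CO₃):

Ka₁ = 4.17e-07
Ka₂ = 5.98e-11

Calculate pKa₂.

pKa₂ = -log(Ka₂) = -log(5.98e-11) = 10.22.

pK_{a2} = 10.22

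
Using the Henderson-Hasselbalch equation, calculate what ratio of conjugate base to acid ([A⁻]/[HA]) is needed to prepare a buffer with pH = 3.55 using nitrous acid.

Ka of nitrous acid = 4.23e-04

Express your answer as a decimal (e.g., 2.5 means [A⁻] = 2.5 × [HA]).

pKa = -log(4.23e-04) = 3.3737. pH = pKa + log([A⁻]/[HA]), so log([A⁻]/[HA]) = pH − pKa = 3.55 − 3.3737 = 0.1763. [A⁻]/[HA] = 10^(0.1763) = 1.50

[A⁻]/[HA] = 1.50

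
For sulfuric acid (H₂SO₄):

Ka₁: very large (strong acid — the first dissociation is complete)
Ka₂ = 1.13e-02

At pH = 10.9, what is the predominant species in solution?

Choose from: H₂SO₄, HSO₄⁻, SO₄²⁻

The first dissociation is complete, so H₂SO₄ itself is never the predominant species in water; pKa₂ = -log(1.13e-02) = 1.95. For a polyprotic acid the predominant species crosses at each pKa: below pKa_n the protonated form dominates, above it the deprotonated form does. At pH = 10.9, the predominant species is SO₄²⁻.

SO₄²⁻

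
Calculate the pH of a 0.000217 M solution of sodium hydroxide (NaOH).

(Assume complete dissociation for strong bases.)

[OH⁻] = 0.000217 M for strong base. pOH = -log[OH⁻] = 3.66, pH = 14 - pOH

pH = 10.34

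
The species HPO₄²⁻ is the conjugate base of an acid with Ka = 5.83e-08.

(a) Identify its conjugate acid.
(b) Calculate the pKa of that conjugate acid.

(a) The conjugate acid is formed by adding one H⁺ to HPO₄²⁻, giving H₂PO₄⁻. (b) pKa = -log(Ka) = -log(5.83e-08) = 7.23.

Conjugate acid: H₂PO₄⁻; pK_a = 7.23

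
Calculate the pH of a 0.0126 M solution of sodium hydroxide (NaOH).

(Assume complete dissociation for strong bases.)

[OH⁻] = 0.0126 M for strong base. pOH = -log[OH⁻] = 1.90, pH = 14 - pOH

pH = 12.10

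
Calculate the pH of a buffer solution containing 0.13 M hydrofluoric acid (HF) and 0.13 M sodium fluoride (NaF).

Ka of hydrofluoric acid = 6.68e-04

pKa = -log(6.68e-04) = 3.18. pH = pKa + log([A⁻]/[HA]) = 3.18 + log(0.13/0.13)

pH = 3.18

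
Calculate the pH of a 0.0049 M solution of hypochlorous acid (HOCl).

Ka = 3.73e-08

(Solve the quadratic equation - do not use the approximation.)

x² + Ka×x - Ka×C = 0. Using quadratic formula: [H⁺] = 1.3501e-05

pH = 4.87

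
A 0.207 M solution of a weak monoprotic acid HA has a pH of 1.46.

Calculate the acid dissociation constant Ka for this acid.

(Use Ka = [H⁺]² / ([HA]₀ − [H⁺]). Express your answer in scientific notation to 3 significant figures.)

[H⁺] = 10^(−pH) = 10^(−1.46) = 3.467e-02 M. For HA ⇌ H⁺ + A⁻, Ka = [H⁺][A⁻]/[HA] = [H⁺]² / ([HA]₀ − [H⁺]) = (3.467e-02)² / (0.207 − 3.467e-02) = 6.98e-03.

K_a = 6.98e-03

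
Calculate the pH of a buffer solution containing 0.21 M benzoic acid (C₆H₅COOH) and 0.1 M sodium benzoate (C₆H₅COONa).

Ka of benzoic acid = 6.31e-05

pKa = -log(6.31e-05) = 4.20. pH = pKa + log([A⁻]/[HA]) = 4.20 + log(0.1/0.21)

pH = 3.88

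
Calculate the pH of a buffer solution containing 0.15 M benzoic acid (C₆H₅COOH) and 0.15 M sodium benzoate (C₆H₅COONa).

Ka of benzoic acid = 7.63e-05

pKa = -log(7.63e-05) = 4.12. pH = pKa + log([A⁻]/[HA]) = 4.12 + log(0.15/0.15)

pH = 4.12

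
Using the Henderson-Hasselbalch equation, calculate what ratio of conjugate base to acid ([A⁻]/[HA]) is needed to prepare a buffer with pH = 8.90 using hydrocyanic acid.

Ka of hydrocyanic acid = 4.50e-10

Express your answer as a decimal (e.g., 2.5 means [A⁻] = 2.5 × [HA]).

pKa = -log(4.50e-10) = 9.3468. pH = pKa + log([A⁻]/[HA]), so log([A⁻]/[HA]) = pH − pKa = 8.90 − 9.3468 = -0.4468. [A⁻]/[HA] = 10^(-0.4468) = 0.357

[A⁻]/[HA] = 0.357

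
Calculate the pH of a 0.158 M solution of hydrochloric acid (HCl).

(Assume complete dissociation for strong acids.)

[H⁺] = 0.158 M for strong acid. pH = -log[H⁺] = -log(0.158)

pH = 0.80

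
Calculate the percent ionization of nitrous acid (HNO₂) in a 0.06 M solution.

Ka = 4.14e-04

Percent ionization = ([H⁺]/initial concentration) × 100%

Using Ka equilibrium: x² + Ka×x - Ka×C = 0. Solving: [H⁺] = 4.7813e-03. Percent = (4.7813e-03/0.06) × 100

Percent ionization = 7.97%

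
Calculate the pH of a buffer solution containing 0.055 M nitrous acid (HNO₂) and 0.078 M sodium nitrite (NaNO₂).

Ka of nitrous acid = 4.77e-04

pKa = -log(4.77e-04) = 3.32. pH = pKa + log([A⁻]/[HA]) = 3.32 + log(0.078/0.055)

pH = 3.47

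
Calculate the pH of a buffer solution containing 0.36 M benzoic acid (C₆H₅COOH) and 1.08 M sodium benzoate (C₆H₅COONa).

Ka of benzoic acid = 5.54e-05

pKa = -log(5.54e-05) = 4.26. pH = pKa + log([A⁻]/[HA]) = 4.26 + log(1.08/0.36)

pH = 4.73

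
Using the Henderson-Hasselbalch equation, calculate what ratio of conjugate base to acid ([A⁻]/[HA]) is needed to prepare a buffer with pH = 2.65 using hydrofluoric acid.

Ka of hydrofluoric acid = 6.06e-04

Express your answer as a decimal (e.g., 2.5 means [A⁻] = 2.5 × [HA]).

pKa = -log(6.06e-04) = 3.2175. pH = pKa + log([A⁻]/[HA]), so log([A⁻]/[HA]) = pH − pKa = 2.65 − 3.2175 = -0.5675. [A⁻]/[HA] = 10^(-0.5675) = 0.271

[A⁻]/[HA] = 0.271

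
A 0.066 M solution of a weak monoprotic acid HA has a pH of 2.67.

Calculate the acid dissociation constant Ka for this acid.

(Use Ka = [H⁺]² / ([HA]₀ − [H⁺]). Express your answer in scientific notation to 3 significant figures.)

[H⁺] = 10^(−pH) = 10^(−2.67) = 2.138e-03 M. For HA ⇌ H⁺ + A⁻, Ka = [H⁺][A⁻]/[HA] = [H⁺]² / ([HA]₀ − [H⁺]) = (2.138e-03)² / (0.066 − 2.138e-03) = 7.16e-05.

K_a = 7.16e-05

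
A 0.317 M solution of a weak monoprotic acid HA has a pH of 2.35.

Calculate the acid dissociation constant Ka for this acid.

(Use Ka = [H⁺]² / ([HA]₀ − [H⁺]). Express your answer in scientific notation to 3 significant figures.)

[H⁺] = 10^(−pH) = 10^(−2.35) = 4.467e-03 M. For HA ⇌ H⁺ + A⁻, Ka = [H⁺][A⁻]/[HA] = [H⁺]² / ([HA]₀ − [H⁺]) = (4.467e-03)² / (0.317 − 4.467e-03) = 6.38e-05.

K_a = 6.38e-05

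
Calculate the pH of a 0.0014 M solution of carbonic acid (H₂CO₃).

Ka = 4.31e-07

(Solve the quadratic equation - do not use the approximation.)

x² + Ka×x - Ka×C = 0. Using quadratic formula: [H⁺] = 2.4350e-05

pH = 4.61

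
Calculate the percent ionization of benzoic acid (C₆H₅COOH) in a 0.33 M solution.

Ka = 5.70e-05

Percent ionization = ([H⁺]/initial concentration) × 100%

Using Ka equilibrium: x² + Ka×x - Ka×C = 0. Solving: [H⁺] = 4.3086e-03. Percent = (4.3086e-03/0.33) × 100

Percent ionization = 1.31%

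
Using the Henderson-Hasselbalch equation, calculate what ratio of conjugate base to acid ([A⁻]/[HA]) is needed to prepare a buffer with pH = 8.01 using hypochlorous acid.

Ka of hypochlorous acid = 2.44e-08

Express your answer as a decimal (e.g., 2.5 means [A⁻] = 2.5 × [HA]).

pKa = -log(2.44e-08) = 7.6126. pH = pKa + log([A⁻]/[HA]), so log([A⁻]/[HA]) = pH − pKa = 8.01 − 7.6126 = 0.3974. [A⁻]/[HA] = 10^(0.3974) = 2.50

[A⁻]/[HA] = 2.50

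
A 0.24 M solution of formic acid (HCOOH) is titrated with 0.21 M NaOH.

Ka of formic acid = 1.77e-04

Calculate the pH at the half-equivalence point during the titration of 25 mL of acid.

At half-equivalence [HA] = [A⁻], so Henderson-Hasselbalch gives pH = pKa = -log(1.77e-04) = 3.75.

pH = pKa = 3.75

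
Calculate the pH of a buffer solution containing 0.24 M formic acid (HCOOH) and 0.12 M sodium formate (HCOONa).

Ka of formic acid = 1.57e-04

pKa = -log(1.57e-04) = 3.80. pH = pKa + log([A⁻]/[HA]) = 3.80 + log(0.12/0.24)

pH = 3.50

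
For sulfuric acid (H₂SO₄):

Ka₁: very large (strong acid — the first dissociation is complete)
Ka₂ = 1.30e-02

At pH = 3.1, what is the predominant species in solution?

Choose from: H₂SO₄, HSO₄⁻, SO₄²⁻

The first dissociation is complete, so H₂SO₄ itself is never the predominant species in water; pKa₂ = -log(1.30e-02) = 1.89. For a polyprotic acid the predominant species crosses at each pKa: below pKa_n the protonated form dominates, above it the deprotonated form does. At pH = 3.1, the predominant species is SO₄²⁻.

SO₄²⁻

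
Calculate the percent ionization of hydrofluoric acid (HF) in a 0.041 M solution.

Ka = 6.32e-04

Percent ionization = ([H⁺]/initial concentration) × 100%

Using Ka equilibrium: x² + Ka×x - Ka×C = 0. Solving: [H⁺] = 4.7842e-03. Percent = (4.7842e-03/0.041) × 100

Percent ionization = 11.7%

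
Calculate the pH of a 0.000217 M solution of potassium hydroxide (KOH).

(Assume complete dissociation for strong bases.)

[OH⁻] = 0.000217 M for strong base. pOH = -log[OH⁻] = 3.66, pH = 14 - pOH

pH = 10.34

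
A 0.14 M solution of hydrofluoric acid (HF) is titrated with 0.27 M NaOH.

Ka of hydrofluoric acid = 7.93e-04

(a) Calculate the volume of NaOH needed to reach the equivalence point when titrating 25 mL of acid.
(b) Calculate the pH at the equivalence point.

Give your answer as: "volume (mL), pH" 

moles acid = 0.14 × 25/1000 = 0.0035 mol; V_base = moles/0.27 × 1000 = 13.0 mL. At equivalence only the conjugate base is present: [A⁻] = 0.0035/0.038 = 9.2195e-02 M. Kb = Kw/Ka = 1.26e-11; [OH⁻] = √(Kb × [A⁻]) = 1.0782e-06; pOH = 5.97; pH = 14 - pOH = 8.03.

V = 13.0 mL, pH = 8.03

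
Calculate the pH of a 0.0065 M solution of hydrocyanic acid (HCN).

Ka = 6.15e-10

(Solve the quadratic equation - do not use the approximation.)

x² + Ka×x - Ka×C = 0. Using quadratic formula: [H⁺] = 1.9991e-06

pH = 5.70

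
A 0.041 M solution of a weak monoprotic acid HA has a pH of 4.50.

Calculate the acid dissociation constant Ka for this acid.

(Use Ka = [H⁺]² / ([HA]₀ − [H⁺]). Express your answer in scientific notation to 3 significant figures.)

[H⁺] = 10^(−pH) = 10^(−4.50) = 3.162e-05 M. For HA ⇌ H⁺ + A⁻, Ka = [H⁺][A⁻]/[HA] = [H⁺]² / ([HA]₀ − [H⁺]) = (3.162e-05)² / (0.041 − 3.162e-05) = 2.44e-08.

K_a = 2.44e-08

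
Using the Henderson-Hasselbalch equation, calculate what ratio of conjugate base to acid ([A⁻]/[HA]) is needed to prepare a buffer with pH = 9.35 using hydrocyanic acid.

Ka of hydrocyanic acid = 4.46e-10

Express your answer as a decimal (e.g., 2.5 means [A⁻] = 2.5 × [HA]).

pKa = -log(4.46e-10) = 9.3507. pH = pKa + log([A⁻]/[HA]), so log([A⁻]/[HA]) = pH − pKa = 9.35 − 9.3507 = -0.0007. [A⁻]/[HA] = 10^(-0.0007) = 0.998

[A⁻]/[HA] = 0.998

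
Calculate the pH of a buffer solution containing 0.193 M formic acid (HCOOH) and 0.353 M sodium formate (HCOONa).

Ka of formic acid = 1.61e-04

pKa = -log(1.61e-04) = 3.79. pH = pKa + log([A⁻]/[HA]) = 3.79 + log(0.353/0.193)

pH = 4.06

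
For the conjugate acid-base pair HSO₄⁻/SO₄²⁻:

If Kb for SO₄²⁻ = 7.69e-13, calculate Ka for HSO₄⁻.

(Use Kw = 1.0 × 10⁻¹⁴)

For a conjugate pair Ka × Kb = Kw, so Ka = Kw/Kb = 1.0 × 10⁻¹⁴ / 7.69e-13 = 1.30e-02.

K_a = 1.30e-02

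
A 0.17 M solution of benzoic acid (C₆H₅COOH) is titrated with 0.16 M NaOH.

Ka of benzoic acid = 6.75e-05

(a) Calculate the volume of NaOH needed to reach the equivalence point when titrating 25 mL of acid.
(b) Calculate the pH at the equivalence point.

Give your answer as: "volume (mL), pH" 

moles acid = 0.17 × 25/1000 = 0.00425 mol; V_base = moles/0.16 × 1000 = 26.6 mL. At equivalence only the conjugate base is present: [A⁻] = 0.00425/0.052 = 8.2424e-02 M. Kb = Kw/Ka = 1.48e-10; [OH⁻] = √(Kb × [A⁻]) = 3.4944e-06; pOH = 5.46; pH = 14 - pOH = 8.54.

V = 26.6 mL, pH = 8.54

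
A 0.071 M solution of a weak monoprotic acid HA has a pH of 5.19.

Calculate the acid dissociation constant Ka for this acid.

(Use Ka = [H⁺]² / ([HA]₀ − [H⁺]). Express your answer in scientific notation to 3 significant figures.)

[H⁺] = 10^(−pH) = 10^(−5.19) = 6.457e-06 M. For HA ⇌ H⁺ + A⁻, Ka = [H⁺][A⁻]/[HA] = [H⁺]² / ([HA]₀ − [H⁺]) = (6.457e-06)² / (0.071 − 6.457e-06) = 5.87e-10.

K_a = 5.87e-10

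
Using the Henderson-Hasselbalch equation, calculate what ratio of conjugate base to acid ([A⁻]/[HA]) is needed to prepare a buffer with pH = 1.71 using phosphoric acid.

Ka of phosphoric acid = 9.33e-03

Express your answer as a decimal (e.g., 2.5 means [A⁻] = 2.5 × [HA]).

pKa = -log(9.33e-03) = 2.0301. pH = pKa + log([A⁻]/[HA]), so log([A⁻]/[HA]) = pH − pKa = 1.71 − 2.0301 = -0.3201. [A⁻]/[HA] = 10^(-0.3201) = 0.478

[A⁻]/[HA] = 0.478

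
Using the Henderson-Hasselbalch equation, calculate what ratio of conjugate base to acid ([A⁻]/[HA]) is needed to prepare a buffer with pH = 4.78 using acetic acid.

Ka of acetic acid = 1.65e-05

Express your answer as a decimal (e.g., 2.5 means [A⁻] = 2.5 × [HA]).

pKa = -log(1.65e-05) = 4.7825. pH = pKa + log([A⁻]/[HA]), so log([A⁻]/[HA]) = pH − pKa = 4.78 − 4.7825 = -0.0025. [A⁻]/[HA] = 10^(-0.0025) = 0.994

[A⁻]/[HA] = 0.994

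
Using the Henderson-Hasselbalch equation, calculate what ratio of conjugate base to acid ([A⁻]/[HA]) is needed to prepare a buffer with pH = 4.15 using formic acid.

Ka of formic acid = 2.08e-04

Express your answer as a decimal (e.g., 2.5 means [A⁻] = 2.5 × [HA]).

pKa = -log(2.08e-04) = 3.6819. pH = pKa + log([A⁻]/[HA]), so log([A⁻]/[HA]) = pH − pKa = 4.15 − 3.6819 = 0.4681. [A⁻]/[HA] = 10^(0.4681) = 2.94

[A⁻]/[HA] = 2.94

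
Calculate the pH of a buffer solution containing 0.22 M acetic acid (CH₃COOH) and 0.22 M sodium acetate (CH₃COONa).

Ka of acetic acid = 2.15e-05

pKa = -log(2.15e-05) = 4.67. pH = pKa + log([A⁻]/[HA]) = 4.67 + log(0.22/0.22)

pH = 4.67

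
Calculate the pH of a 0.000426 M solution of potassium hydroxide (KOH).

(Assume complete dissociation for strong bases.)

[OH⁻] = 0.000426 M for strong base. pOH = -log[OH⁻] = 3.37, pH = 14 - pOH

pH = 10.63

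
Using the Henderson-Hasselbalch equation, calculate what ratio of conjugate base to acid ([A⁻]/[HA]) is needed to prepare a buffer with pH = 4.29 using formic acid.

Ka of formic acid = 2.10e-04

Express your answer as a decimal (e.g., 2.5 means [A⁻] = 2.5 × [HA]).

pKa = -log(2.10e-04) = 3.6778. pH = pKa + log([A⁻]/[HA]), so log([A⁻]/[HA]) = pH − pKa = 4.29 − 3.6778 = 0.6122. [A⁻]/[HA] = 10^(0.6122) = 4.09

[A⁻]/[HA] = 4.09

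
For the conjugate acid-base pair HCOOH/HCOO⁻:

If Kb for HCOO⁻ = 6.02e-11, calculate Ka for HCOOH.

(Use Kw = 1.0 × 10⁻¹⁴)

For a conjugate pair Ka × Kb = Kw, so Ka = Kw/Kb = 1.0 × 10⁻¹⁴ / 6.02e-11 = 1.66e-04.

K_a = 1.66e-04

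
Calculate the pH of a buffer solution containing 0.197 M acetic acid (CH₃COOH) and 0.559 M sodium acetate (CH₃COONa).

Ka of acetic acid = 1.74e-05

pKa = -log(1.74e-05) = 4.76. pH = pKa + log([A⁻]/[HA]) = 4.76 + log(0.559/0.197)

pH = 5.21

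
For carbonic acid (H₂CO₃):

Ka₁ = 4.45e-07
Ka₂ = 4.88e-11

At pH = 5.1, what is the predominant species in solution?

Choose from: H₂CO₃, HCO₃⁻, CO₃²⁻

pKa₁ = 6.35, pKa₂ = 10.31. For a polyprotic acid the predominant species crosses at each pKa: below pKa_n the protonated form dominates, above it the deprotonated form does. At pH = 5.1, the predominant species is H₂CO₃.

H₂CO₃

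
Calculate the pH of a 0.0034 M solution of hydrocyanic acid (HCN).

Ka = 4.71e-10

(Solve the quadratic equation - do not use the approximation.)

x² + Ka×x - Ka×C = 0. Using quadratic formula: [H⁺] = 1.2652e-06

pH = 5.90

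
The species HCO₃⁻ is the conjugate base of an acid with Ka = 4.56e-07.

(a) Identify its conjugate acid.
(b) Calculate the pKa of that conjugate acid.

(a) The conjugate acid is formed by adding one H⁺ to HCO₃⁻, giving H₂CO₃. (b) pKa = -log(Ka) = -log(4.56e-07) = 6.34.

Conjugate acid: H₂CO₃; pK_a = 6.34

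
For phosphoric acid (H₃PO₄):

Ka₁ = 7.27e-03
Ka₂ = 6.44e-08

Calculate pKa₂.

pKa₂ = -log(Ka₂) = -log(6.44e-08) = 7.19.

pK_{a2} = 7.19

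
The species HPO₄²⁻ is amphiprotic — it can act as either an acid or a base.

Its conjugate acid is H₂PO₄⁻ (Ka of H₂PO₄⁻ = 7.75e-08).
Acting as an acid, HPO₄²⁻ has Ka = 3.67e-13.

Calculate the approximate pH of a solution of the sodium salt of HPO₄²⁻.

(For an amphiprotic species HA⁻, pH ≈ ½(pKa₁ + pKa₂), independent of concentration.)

pKa₁ = -log(7.75e-08) = 7.11; pKa₂ = -log(3.67e-13) = 12.44. For an amphiprotic species, pH ≈ ½(pKa₁ + pKa₂) = ½(7.11 + 12.44) = 9.77.

pH = 9.77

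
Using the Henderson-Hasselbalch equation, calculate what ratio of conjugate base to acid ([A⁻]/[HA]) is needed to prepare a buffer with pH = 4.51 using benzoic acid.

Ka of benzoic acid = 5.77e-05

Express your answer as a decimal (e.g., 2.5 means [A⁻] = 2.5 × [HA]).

pKa = -log(5.77e-05) = 4.2388. pH = pKa + log([A⁻]/[HA]), so log([A⁻]/[HA]) = pH − pKa = 4.51 − 4.2388 = 0.2712. [A⁻]/[HA] = 10^(0.2712) = 1.87

[A⁻]/[HA] = 1.87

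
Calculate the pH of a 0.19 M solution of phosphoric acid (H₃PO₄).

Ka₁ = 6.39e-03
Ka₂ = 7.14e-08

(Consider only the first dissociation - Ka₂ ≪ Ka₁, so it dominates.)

First dissociation dominates. From Ka₁ = [H⁺][HA⁻]/[H₂A], x² + Ka₁·x − Ka₁·C = 0 with C = 0.19 M and Ka₁ = 6.39e-03. Solving: [H⁺] = (−Ka₁ + √(Ka₁² + 4·Ka₁·C)) / 2 = 3.1795e-02 M. pH = -log(3.1795e-02) = 1.50.

pH = 1.50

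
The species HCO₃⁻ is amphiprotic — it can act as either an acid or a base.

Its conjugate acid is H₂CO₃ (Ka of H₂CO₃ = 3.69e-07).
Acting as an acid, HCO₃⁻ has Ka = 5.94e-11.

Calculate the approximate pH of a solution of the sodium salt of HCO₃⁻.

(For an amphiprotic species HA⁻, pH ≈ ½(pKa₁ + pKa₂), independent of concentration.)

pKa₁ = -log(3.69e-07) = 6.43; pKa₂ = -log(5.94e-11) = 10.23. For an amphiprotic species, pH ≈ ½(pKa₁ + pKa₂) = ½(6.43 + 10.23) = 8.33.

pH = 8.33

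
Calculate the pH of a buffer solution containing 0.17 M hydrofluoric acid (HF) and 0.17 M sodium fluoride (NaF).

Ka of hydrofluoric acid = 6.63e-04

pKa = -log(6.63e-04) = 3.18. pH = pKa + log([A⁻]/[HA]) = 3.18 + log(0.17/0.17)

pH = 3.18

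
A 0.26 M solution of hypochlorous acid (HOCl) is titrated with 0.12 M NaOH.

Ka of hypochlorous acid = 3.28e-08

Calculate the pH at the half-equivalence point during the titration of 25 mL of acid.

At half-equivalence [HA] = [A⁻], so Henderson-Hasselbalch gives pH = pKa = -log(3.28e-08) = 7.48.

pH = pKa = 7.48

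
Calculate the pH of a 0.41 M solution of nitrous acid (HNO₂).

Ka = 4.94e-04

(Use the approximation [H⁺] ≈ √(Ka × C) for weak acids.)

[H⁺] = √(Ka × C) = √(4.94e-04 × 0.41) = 1.4232e-02. pH = -log(1.4232e-02)

pH = 1.85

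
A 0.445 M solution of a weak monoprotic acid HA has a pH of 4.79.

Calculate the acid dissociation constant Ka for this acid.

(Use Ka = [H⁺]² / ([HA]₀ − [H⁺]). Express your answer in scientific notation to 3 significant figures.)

[H⁺] = 10^(−pH) = 10^(−4.79) = 1.622e-05 M. For HA ⇌ H⁺ + A⁻, Ka = [H⁺][A⁻]/[HA] = [H⁺]² / ([HA]₀ − [H⁺]) = (1.622e-05)² / (0.445 − 1.622e-05) = 5.91e-10.

K_a = 5.91e-10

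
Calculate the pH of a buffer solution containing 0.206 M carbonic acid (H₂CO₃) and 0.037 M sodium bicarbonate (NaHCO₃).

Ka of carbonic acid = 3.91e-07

pKa = -log(3.91e-07) = 6.41. pH = pKa + log([A⁻]/[HA]) = 6.41 + log(0.037/0.206)

pH = 5.66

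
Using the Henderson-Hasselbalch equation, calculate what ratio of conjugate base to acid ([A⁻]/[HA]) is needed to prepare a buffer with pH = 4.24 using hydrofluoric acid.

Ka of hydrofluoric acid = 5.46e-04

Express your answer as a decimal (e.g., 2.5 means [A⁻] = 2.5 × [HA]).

pKa = -log(5.46e-04) = 3.2628. pH = pKa + log([A⁻]/[HA]), so log([A⁻]/[HA]) = pH − pKa = 4.24 − 3.2628 = 0.9772. [A⁻]/[HA] = 10^(0.9772) = 9.49

[A⁻]/[HA] = 9.49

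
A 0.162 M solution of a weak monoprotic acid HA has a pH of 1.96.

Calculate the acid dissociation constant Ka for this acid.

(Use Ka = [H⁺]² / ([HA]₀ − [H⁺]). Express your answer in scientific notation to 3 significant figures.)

[H⁺] = 10^(−pH) = 10^(−1.96) = 1.096e-02 M. For HA ⇌ H⁺ + A⁻, Ka = [H⁺][A⁻]/[HA] = [H⁺]² / ([HA]₀ − [H⁺]) = (1.096e-02)² / (0.162 − 1.096e-02) = 7.96e-04.

K_a = 7.96e-04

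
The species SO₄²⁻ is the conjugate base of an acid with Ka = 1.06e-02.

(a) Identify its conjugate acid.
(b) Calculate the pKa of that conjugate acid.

(a) The conjugate acid is formed by adding one H⁺ to SO₄²⁻, giving HSO₄⁻. (b) pKa = -log(Ka) = -log(1.06e-02) = 1.97.

Conjugate acid: HSO₄⁻; pK_a = 1.97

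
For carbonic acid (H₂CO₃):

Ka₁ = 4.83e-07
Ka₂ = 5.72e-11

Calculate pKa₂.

pKa₂ = -log(Ka₂) = -log(5.72e-11) = 10.24.

pK_{a2} = 10.24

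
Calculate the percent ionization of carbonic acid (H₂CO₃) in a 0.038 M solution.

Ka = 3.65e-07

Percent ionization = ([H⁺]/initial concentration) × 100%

Using Ka equilibrium: x² + Ka×x - Ka×C = 0. Solving: [H⁺] = 1.1759e-04. Percent = (1.1759e-04/0.038) × 100

Percent ionization = 0.309%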